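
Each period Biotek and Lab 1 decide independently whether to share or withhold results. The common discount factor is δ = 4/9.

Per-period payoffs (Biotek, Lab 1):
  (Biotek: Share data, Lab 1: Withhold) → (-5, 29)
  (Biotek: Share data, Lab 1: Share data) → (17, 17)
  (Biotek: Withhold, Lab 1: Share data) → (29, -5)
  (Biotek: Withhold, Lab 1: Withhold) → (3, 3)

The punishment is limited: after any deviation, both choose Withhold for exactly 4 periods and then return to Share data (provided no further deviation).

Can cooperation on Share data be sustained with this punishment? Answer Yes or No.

No

Comparing payoff streams over the 5 periods until play realigns: cooperate → 17(1+δ+…+δ^4); deviate → 29 + 3(δ+…+δ^4).
Cooperation is sustained iff (17−3)(δ+…+δ^4) ≥ 29−17.
δ+…+δ^4 = 4/9·(1−(4/9)^4)/(1−4/9) = 0.7688, and (29−17)/(17−3) = 0.8571.
0.7688 < 0.8571, so cooperation is not sustainable.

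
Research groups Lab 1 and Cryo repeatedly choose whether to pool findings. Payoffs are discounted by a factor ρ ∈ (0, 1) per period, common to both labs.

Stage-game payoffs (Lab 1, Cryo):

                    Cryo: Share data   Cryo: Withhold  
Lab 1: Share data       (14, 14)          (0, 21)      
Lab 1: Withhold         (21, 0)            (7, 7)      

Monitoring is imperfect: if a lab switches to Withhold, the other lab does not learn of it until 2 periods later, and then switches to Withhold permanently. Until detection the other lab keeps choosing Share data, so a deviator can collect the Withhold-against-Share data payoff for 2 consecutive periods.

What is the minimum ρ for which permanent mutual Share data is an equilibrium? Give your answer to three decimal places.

Deviating for the 2 undetected periods gains 21−14 = 7 per period over cooperation, then loses 14−7 = 7 per period forever once punishment starts.
Gain: 7(1 + ρ + … + ρ^1); loss: 7·ρ^2/(1−ρ).
No profitable deviation ⇔ 7(1−ρ^2) ≤ 7·ρ^2, i.e. ρ^2 ≥ 7/(7+7) = 1/2.
Hence ρ ≥ (1/2)^(1/2) ≈ 0.707.

0.707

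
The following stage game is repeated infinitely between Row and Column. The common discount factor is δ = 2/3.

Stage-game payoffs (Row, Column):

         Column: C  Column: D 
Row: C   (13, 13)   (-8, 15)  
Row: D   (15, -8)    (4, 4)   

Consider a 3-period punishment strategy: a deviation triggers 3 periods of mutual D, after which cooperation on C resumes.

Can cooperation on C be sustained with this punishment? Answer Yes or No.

Yes

Comparing payoff streams over the 4 periods until play realigns: cooperate → 13(1+δ+…+δ^3); deviate → 15 + 4(δ+…+δ^3).
Cooperation is sustained iff (13−4)(δ+…+δ^3) ≥ 15−13.
δ+…+δ^3 = 2/3·(1−(2/3)^3)/(1−2/3) = 1.4074, and (15−13)/(13−4) = 0.2222.
1.4074 ≥ 0.2222, so cooperation is sustainable.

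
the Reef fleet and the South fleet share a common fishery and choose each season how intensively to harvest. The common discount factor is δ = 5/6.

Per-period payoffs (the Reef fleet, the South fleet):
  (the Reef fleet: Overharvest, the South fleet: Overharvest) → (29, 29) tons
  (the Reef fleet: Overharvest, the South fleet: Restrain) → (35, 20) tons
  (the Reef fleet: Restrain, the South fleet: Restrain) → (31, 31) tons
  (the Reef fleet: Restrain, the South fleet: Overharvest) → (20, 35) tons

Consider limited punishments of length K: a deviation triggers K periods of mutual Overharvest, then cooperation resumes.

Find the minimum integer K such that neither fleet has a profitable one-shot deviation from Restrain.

Need Σ_{k=1}^{K} δ^k ≥ (35−31)/(31−29) = 2.0000 at δ = 5/6.
At K = 2 the sum is 1.5278 < 2.0000; at K = 3 it is 2.1065 ≥ 2.0000.
So the minimum punishment length is K = 3.

3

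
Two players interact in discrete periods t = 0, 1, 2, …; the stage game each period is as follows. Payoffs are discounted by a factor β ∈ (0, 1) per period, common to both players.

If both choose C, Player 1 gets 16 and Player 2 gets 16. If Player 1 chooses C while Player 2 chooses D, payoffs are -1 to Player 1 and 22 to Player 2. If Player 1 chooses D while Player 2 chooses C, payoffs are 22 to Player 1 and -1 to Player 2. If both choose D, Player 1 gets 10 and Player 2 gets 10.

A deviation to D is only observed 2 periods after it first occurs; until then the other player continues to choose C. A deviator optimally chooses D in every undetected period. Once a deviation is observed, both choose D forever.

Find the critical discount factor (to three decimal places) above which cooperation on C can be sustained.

0.707

The best deviation is to choose D for all 2 undetected periods, earning 22 each, then 10 forever once detected.
Deviation value: 22(1−β^2)/(1−β) + 10β^2/(1−β); cooperation value: 16/(1−β).
IC: 16 ≥ 22(1−β^2) + 10β^2 = 22 − 12β^2.
So β^2 ≥ 6/12 = 1/2, giving β ≥ (1/2)^(1/2) ≈ 0.707.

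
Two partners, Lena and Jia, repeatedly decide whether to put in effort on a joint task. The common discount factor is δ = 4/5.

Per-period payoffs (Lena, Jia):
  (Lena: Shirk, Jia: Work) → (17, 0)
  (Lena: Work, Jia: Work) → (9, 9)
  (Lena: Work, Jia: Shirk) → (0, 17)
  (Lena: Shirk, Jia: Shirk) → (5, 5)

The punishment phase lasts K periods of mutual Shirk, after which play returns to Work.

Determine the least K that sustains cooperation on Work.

IC: δ(1−δ^K)/(1−δ) ≥ (17−9)/(9−5) = 2.
With δ = 4/5: need 1 − δ^K ≥ 2·(1−4/5)/(4/5), i.e. δ^K ≤ 0.5000.
Since (4/5)^3 = 0.5120 and (4/5)^4 = 0.4096, the smallest such K is 4.

4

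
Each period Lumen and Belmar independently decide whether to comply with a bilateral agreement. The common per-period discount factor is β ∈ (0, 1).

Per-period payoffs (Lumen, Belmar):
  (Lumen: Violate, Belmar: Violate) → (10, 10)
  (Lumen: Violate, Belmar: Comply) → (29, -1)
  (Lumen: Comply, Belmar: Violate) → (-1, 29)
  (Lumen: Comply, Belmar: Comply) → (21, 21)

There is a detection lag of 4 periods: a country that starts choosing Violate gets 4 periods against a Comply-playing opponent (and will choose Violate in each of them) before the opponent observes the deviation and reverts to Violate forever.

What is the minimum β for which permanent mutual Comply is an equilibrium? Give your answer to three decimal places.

Deviating for the 4 undetected periods gains 29−21 = 8 per period over cooperation, then loses 21−10 = 11 per period forever once punishment starts.
Gain: 8(1 + β + … + β^3); loss: 11·β^4/(1−β).
No profitable deviation ⇔ 8(1−β^4) ≤ 11·β^4, i.e. β^4 ≥ 8/(8+11) = 8/19.
Hence β ≥ (8/19)^(1/4) ≈ 0.806.

0.806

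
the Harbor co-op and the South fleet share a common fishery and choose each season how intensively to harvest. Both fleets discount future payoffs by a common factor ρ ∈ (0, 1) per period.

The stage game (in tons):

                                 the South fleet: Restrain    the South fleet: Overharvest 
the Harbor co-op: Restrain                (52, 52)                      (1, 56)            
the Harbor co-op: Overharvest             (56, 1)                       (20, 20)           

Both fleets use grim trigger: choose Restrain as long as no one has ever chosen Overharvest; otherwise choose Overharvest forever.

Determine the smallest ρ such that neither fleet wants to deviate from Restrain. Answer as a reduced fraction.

1/9

Cooperation forever yields 52 each period: 52/(1−ρ).
Deviating yields 56 once, then 20 forever: 56 + 20ρ/(1−ρ).
No profitable deviation requires 52/(1−ρ) ≥ 56 + 20ρ/(1−ρ).
Multiplying by (1−ρ): 52 ≥ 56(1−ρ) + 20ρ = 56 − 36ρ.
So 36ρ ≥ 4, i.e. ρ ≥ 4/36 = 1/9.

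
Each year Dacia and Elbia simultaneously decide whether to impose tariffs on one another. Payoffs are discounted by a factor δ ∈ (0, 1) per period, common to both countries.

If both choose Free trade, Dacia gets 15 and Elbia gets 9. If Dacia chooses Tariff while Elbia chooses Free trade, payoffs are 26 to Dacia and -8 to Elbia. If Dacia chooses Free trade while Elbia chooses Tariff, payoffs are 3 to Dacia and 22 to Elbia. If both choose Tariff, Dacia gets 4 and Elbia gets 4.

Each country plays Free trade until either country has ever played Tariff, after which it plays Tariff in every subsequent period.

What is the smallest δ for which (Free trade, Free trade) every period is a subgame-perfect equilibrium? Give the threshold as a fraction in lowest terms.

Dacia's threshold: (26−15)/(26−4) = 1/2.
Elbia's threshold: (22−9)/(22−4) = 13/18.
1/2 < 13/18, so Elbia binds and δ* = 13/18.

13/18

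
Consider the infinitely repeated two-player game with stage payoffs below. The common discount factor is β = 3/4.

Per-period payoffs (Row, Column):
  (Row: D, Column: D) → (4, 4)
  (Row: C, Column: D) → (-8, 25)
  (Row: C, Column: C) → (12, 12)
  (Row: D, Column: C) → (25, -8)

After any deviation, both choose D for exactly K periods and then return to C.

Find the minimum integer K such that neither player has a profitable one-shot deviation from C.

3

Need Σ_{k=1}^{K} β^k ≥ (25−12)/(12−4) = 1.6250 at β = 3/4.
At K = 2 the sum is 1.3125 < 1.6250; at K = 3 it is 1.7344 ≥ 1.6250.
So the minimum punishment length is K = 3.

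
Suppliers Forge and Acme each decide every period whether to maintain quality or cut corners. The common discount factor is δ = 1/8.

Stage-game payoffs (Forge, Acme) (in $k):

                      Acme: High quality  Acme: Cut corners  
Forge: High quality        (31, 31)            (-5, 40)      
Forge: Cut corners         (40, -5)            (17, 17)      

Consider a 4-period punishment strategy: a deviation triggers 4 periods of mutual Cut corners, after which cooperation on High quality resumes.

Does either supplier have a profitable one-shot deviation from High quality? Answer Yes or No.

Comparing payoff streams over the 5 periods until play realigns: cooperate → 31(1+δ+…+δ^4); deviate → 40 + 17(δ+…+δ^4).
Cooperation is sustained iff (31−17)(δ+…+δ^4) ≥ 40−31.
δ+…+δ^4 = 1/8·(1−(1/8)^4)/(1−1/8) = 0.1428, and (40−31)/(31−17) = 0.6429.
0.1428 < 0.6429, so cooperation is not sustainable.

Yes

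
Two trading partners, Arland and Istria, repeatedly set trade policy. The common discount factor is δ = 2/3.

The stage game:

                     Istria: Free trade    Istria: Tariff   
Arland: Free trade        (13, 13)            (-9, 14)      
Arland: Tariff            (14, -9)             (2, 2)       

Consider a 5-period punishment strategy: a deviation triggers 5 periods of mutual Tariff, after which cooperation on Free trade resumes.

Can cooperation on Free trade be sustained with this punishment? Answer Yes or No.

Yes

IC: δ+…+δ^5 ≥ (14−13)/(13−2) = 1/11.
At δ = 2/3: partial sum = 1.7366 ≥ 0.0909. Cooperation sustainable.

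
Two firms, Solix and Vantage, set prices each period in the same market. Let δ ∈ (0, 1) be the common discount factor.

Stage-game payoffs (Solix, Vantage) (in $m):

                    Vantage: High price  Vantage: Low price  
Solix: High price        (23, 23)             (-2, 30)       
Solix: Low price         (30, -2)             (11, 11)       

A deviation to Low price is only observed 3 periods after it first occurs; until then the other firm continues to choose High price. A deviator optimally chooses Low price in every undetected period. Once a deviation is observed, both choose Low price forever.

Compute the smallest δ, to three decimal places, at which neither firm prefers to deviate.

0.717

The best deviation is to choose Low price for all 3 undetected periods, earning 30 each, then 11 forever once detected.
Deviation value: 30(1−δ^3)/(1−δ) + 11δ^3/(1−δ); cooperation value: 23/(1−δ).
IC: 23 ≥ 30(1−δ^3) + 11δ^3 = 30 − 19δ^3.
So δ^3 ≥ 7/19, giving δ ≥ (7/19)^(1/3) ≈ 0.717.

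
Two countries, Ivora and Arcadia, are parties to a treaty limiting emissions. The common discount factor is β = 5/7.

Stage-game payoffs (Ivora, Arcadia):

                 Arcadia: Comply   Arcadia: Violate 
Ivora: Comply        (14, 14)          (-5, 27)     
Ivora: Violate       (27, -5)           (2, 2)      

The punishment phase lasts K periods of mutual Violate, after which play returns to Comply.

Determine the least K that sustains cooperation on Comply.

Need Σ_{k=1}^{K} β^k ≥ (27−14)/(14−2) = 1.0833 at β = 5/7.
At K = 1 the sum is 0.7143 < 1.0833; at K = 2 it is 1.2245 ≥ 1.0833.
So the minimum punishment length is K = 2.

2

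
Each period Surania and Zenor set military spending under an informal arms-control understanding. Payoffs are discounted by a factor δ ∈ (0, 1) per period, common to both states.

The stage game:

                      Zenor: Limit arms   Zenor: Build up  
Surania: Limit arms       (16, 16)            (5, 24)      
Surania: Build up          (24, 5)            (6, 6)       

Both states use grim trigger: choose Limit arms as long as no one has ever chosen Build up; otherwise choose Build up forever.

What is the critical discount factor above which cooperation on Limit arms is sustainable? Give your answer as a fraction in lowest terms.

16/(1−δ) ≥ 24 + 6δ/(1−δ)
16 ≥ 24 − 18δ
δ ≥ 8/18 = 4/9.

4/9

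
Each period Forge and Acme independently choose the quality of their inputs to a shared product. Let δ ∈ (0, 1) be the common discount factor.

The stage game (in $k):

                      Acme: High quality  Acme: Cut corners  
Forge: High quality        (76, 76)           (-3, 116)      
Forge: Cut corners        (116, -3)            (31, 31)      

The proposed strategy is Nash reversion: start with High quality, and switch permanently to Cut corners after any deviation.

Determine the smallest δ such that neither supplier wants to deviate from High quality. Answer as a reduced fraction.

8/17

76/(1−δ) ≥ 116 + 31δ/(1−δ)
76 ≥ 116 − 85δ
δ ≥ 40/85 = 8/17.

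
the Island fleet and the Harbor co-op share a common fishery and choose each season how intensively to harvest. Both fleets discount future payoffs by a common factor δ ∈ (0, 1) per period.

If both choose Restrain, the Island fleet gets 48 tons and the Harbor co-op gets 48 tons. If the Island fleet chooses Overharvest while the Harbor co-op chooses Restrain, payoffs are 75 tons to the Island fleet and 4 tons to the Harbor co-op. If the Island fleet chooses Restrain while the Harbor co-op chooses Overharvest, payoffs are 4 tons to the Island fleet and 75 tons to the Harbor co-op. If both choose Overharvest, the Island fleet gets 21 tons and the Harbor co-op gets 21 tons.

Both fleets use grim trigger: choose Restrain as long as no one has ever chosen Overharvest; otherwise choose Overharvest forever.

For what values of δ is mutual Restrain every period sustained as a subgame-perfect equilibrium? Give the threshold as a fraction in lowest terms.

1/2

Cooperation forever yields 48 each period: 48/(1−δ).
Deviating yields 75 once, then 21 forever: 75 + 21δ/(1−δ).
No profitable deviation requires 48/(1−δ) ≥ 75 + 21δ/(1−δ).
Multiplying by (1−δ): 48 ≥ 75(1−δ) + 21δ = 75 − 54δ.
So 54δ ≥ 27, i.e. δ ≥ 27/54 = 1/2.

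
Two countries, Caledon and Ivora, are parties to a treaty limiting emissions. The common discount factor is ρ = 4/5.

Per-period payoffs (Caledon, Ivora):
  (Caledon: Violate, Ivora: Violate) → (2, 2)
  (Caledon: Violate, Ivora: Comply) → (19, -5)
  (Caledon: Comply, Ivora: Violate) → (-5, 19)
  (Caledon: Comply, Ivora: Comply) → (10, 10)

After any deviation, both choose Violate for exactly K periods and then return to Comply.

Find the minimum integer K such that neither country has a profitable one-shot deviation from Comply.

IC: ρ(1−ρ^K)/(1−ρ) ≥ (19−10)/(10−2) = 9/8.
With ρ = 4/5: need 1 − ρ^K ≥ 9/8·(1−4/5)/(4/5), i.e. ρ^K ≤ 0.7188.
Since (4/5)^1 = 0.8000 and (4/5)^2 = 0.6400, the smallest such K is 2.

2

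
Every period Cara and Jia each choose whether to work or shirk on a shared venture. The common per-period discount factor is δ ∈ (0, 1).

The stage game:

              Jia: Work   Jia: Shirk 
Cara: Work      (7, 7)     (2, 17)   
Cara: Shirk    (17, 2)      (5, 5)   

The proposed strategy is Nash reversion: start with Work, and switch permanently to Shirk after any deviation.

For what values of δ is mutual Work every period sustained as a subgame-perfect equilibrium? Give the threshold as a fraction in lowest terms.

Under grim trigger the critical discount factor is (T−C)/(T−P) with T = 17, C = 7, P = 5.
δ* = (17−7)/(17−5) = 10/12 = 5/6.

5/6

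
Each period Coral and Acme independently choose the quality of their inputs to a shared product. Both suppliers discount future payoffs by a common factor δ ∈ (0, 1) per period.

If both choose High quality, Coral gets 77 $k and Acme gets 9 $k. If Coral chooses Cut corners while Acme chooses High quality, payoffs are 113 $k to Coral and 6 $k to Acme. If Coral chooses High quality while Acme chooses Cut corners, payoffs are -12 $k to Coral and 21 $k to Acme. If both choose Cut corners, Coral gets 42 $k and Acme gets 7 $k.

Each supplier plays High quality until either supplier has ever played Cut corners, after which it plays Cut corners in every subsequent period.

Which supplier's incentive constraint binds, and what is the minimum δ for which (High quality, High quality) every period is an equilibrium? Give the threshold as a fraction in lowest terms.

Acme; δ ≥ 6/7

For Coral: deviation gain 113−77 = 36, per-period punishment loss 77−42 = 35. IC gives δ ≥ 36/71.
For Acme: gain 12, loss 2 per period, so δ ≥ 12/14 = 6/7.
The tighter constraint is Acme's, so cooperation needs δ ≥ 6/7.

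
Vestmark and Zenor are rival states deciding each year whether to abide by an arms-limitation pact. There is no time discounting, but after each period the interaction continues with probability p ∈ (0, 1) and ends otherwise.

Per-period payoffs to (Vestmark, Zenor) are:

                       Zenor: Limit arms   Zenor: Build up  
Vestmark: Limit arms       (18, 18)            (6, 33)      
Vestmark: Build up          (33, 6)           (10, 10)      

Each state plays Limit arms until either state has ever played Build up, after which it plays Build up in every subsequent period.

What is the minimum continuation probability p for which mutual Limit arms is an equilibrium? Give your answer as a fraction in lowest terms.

15/23

Expected cooperation value is 18 + p·18 + p²·18 + … = 18/(1−p); deviation gives 33 + p·10/(1−p).
18 ≥ 33(1−p) + 10p ⇒ 23p ≥ 15 ⇒ p ≥ 15/23.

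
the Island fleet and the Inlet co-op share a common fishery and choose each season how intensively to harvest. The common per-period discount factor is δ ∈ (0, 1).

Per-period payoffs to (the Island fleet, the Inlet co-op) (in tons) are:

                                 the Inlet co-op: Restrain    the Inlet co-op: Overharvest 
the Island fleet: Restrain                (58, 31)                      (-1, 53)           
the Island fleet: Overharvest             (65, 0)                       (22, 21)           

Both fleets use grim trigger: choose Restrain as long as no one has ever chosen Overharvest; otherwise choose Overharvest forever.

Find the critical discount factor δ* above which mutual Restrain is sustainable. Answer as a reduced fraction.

11/16

the Island fleet's threshold: (65−58)/(65−22) = 7/43.
the Inlet co-op's threshold: (53−31)/(53−21) = 11/16.
7/43 < 11/16, so the Inlet co-op binds and δ* = 11/16.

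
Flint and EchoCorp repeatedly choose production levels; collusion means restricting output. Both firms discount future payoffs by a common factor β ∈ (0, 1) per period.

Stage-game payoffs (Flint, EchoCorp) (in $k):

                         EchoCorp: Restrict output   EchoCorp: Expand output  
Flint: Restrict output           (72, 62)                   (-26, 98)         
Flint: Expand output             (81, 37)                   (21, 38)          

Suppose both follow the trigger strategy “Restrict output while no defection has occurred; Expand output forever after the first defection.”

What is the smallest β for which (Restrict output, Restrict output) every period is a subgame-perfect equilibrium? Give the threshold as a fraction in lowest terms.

3/5

For Flint: deviation gain 81−72 = 9, per-period punishment loss 72−21 = 51. IC gives β ≥ 9/60 = 3/20.
For EchoCorp: gain 36, loss 24 per period, so β ≥ 36/60 = 3/5.
The tighter constraint is EchoCorp's, so cooperation needs β ≥ 3/5.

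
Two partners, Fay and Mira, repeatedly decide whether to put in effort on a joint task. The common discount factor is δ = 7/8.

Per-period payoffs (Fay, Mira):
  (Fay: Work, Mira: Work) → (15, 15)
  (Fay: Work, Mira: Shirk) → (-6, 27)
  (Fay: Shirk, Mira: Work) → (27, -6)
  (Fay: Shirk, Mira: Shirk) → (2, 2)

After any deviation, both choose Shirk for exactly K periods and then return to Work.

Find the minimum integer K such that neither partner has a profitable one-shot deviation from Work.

No profitable deviation requires (15−2)(δ+…+δ^K) ≥ 27−15, i.e. δ+…+δ^K ≥ 12/13 ≈ 0.9231.
With δ = 7/8, the partial sums are K=1: 0.8750, K=2: 1.6406.
K = 2 is the first length at which the sum reaches 0.9231.

2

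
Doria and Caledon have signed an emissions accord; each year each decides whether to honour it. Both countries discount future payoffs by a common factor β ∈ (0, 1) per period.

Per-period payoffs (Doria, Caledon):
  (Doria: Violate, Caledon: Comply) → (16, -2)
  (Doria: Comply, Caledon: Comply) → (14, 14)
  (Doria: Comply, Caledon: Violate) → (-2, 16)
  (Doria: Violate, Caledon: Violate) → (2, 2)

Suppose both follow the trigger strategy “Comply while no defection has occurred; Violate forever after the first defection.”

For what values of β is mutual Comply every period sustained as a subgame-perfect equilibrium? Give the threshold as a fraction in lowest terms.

1/7

One-period gain from deviating is 16 − 14 = 2. The loss is 14 − 2 = 12 in every subsequent period, with present value 12·β/(1−β).
Deviation is unprofitable when 12·β/(1−β) ≥ 2, i.e. β/(1−β) ≥ 1/6.
Equivalently β ≥ 2/(2+12) = 1/7.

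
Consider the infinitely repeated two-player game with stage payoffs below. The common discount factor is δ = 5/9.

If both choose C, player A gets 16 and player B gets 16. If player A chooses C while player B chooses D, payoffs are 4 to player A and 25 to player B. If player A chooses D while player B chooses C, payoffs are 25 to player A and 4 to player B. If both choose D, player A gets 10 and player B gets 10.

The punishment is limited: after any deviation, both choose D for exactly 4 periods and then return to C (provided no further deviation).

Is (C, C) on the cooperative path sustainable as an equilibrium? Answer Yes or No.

No

Comparing payoff streams over the 5 periods until play realigns: cooperate → 16(1+δ+…+δ^4); deviate → 25 + 10(δ+…+δ^4).
Cooperation is sustained iff (16−10)(δ+…+δ^4) ≥ 25−16.
δ+…+δ^4 = 5/9·(1−(5/9)^4)/(1−5/9) = 1.1309, and (25−16)/(16−10) = 1.5000.
1.1309 < 1.5000, so cooperation is not sustainable.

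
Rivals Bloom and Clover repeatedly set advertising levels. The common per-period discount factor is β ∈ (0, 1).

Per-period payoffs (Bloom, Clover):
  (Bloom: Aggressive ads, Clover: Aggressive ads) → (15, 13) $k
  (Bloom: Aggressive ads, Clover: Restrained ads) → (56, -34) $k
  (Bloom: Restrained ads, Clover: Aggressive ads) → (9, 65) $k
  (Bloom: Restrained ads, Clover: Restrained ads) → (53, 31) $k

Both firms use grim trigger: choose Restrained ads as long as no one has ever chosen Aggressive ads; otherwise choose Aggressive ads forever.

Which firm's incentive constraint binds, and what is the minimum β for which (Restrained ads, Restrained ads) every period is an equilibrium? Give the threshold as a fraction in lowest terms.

Clover; β ≥ 17/26

Bloom: cooperation gives 53 each period; deviation gives 56 once then 15 forever.
  53/(1−β) ≥ 56 + 15β/(1−β) ⇒ β ≥ 3/41.
Clover: cooperation gives 31 each period; deviation gives 65 once then 13 forever.
  β ≥ 34/52 = 17/26.
Both must hold, so the binding constraint is Clover's: β ≥ 17/26.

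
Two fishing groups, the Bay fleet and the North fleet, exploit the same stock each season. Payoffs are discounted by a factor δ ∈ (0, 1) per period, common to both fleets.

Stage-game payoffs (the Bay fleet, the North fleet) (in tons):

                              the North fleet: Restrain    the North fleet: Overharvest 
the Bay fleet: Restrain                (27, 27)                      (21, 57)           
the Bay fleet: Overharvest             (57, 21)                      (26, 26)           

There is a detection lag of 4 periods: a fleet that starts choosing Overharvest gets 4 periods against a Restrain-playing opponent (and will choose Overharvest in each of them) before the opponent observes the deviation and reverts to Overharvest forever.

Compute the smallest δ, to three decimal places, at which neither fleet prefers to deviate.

0.992

Deviating for the 4 undetected periods gains 57−27 = 30 per period over cooperation, then loses 27−26 = 1 per period forever once punishment starts.
Gain: 30(1 + δ + … + δ^3); loss: 1·δ^4/(1−δ).
No profitable deviation ⇔ 30(1−δ^4) ≤ 1·δ^4, i.e. δ^4 ≥ 30/(30+1) = 30/31.
Hence δ ≥ (30/31)^(1/4) ≈ 0.992.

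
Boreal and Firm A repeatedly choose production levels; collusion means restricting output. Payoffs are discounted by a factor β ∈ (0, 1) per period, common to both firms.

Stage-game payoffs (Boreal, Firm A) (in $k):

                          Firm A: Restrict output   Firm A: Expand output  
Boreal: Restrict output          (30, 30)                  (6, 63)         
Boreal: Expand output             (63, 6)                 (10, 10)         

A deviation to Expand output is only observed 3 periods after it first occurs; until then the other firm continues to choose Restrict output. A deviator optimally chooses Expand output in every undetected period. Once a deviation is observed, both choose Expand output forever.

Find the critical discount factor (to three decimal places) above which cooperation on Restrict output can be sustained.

The best deviation is to choose Expand output for all 3 undetected periods, earning 63 each, then 10 forever once detected.
Deviation value: 63(1−β^3)/(1−β) + 10β^3/(1−β); cooperation value: 30/(1−β).
IC: 30 ≥ 63(1−β^3) + 10β^3 = 63 − 53β^3.
So β^3 ≥ 33/53, giving β ≥ (33/53)^(1/3) ≈ 0.854.

0.854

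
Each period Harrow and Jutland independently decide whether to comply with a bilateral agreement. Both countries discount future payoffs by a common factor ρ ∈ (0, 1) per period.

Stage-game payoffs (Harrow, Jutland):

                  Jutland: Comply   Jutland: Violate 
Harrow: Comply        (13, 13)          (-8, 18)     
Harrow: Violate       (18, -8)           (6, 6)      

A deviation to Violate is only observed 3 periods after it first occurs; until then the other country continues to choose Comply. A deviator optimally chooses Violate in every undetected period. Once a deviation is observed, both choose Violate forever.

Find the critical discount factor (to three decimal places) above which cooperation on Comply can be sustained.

0.747

The best deviation is to choose Violate for all 3 undetected periods, earning 18 each, then 6 forever once detected.
Deviation value: 18(1−ρ^3)/(1−ρ) + 6ρ^3/(1−ρ); cooperation value: 13/(1−ρ).
IC: 13 ≥ 18(1−ρ^3) + 6ρ^3 = 18 − 12ρ^3.
So ρ^3 ≥ 5/12, giving ρ ≥ (5/12)^(1/3) ≈ 0.747.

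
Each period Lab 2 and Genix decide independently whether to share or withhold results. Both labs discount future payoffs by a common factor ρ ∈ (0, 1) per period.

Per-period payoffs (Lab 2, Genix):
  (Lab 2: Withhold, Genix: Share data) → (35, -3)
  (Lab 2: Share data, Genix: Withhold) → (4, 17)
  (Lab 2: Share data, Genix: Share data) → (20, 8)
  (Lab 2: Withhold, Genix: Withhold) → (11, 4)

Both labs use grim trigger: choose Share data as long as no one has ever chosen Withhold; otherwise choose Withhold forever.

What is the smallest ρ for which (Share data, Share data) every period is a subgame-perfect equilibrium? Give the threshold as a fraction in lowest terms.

Lab 2: cooperation gives 20 each period; deviation gives 35 once then 11 forever.
  20/(1−ρ) ≥ 35 + 11ρ/(1−ρ) ⇒ ρ ≥ 15/24 = 5/8.
Genix: cooperation gives 8 each period; deviation gives 17 once then 4 forever.
  ρ ≥ 9/13.
Both must hold, so the binding constraint is Genix's: ρ ≥ 9/13.

9/13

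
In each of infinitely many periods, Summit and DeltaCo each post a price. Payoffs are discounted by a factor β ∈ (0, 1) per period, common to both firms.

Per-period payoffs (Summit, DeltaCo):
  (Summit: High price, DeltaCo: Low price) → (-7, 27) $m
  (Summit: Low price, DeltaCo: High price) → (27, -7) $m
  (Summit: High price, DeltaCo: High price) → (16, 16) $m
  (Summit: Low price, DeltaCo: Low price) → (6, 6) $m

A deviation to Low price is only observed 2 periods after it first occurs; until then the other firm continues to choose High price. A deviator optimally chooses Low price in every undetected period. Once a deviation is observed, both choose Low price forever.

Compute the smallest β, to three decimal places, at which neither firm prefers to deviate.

A deviator earns 27 for 2 periods, then 6 forever; cooperating earns 16 forever. Multiplying the IC by (1−β):
16 ≥ 27(1−β^2) + 6β^2, so 21·β^2 ≥ 11 and β^2 ≥ 11/21.
β ≥ (11/21)^(1/2) ≈ 0.724.

0.724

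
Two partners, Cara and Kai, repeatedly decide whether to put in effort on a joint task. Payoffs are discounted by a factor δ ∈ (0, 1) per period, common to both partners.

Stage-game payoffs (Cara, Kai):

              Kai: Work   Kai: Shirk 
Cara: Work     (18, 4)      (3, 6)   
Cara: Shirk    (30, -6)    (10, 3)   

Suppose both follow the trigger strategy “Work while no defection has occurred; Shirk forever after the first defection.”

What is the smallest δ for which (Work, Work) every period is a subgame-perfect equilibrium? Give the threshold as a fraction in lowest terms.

For Cara: deviation gain 30−18 = 12, per-period punishment loss 18−10 = 8. IC gives δ ≥ 12/20 = 3/5.
For Kai: gain 2, loss 1 per period, so δ ≥ 2/3.
The tighter constraint is Kai's, so cooperation needs δ ≥ 2/3.

2/3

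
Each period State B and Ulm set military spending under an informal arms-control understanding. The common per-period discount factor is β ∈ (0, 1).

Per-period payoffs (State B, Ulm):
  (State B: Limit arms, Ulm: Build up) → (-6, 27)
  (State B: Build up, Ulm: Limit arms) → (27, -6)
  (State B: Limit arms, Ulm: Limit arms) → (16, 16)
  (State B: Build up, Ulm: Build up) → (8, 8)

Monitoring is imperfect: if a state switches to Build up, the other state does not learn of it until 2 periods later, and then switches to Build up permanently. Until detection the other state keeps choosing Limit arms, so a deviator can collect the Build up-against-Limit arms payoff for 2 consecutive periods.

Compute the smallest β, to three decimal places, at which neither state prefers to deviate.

0.761

The best deviation is to choose Build up for all 2 undetected periods, earning 27 each, then 8 forever once detected.
Deviation value: 27(1−β^2)/(1−β) + 8β^2/(1−β); cooperation value: 16/(1−β).
IC: 16 ≥ 27(1−β^2) + 8β^2 = 27 − 19β^2.
So β^2 ≥ 11/19, giving β ≥ (11/19)^(1/2) ≈ 0.761.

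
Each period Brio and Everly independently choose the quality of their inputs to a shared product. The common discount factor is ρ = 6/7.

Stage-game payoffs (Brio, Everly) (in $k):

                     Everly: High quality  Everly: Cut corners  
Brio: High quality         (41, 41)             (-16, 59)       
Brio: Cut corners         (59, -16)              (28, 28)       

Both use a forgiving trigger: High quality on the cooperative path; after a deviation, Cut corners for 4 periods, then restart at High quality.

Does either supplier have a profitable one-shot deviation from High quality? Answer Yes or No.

No

IC: ρ+…+ρ^4 ≥ (59−41)/(41−28) = 18/13.
At ρ = 6/7: partial sum = 2.7613 ≥ 1.3846. Cooperation sustainable.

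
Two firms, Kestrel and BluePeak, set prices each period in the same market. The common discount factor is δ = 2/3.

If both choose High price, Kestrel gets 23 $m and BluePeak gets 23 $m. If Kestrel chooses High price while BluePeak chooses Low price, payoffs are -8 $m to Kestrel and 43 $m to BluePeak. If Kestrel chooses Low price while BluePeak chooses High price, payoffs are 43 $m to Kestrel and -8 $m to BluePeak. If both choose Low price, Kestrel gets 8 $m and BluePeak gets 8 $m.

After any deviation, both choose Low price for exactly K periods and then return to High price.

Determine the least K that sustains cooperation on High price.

No profitable deviation requires (23−8)(δ+…+δ^K) ≥ 43−23, i.e. δ+…+δ^K ≥ 4/3 ≈ 1.3333.
With δ = 2/3, the partial sums are K=1: 0.6667, K=2: 1.1111, K=3: 1.4074.
K = 3 is the first length at which the sum reaches 1.3333.

3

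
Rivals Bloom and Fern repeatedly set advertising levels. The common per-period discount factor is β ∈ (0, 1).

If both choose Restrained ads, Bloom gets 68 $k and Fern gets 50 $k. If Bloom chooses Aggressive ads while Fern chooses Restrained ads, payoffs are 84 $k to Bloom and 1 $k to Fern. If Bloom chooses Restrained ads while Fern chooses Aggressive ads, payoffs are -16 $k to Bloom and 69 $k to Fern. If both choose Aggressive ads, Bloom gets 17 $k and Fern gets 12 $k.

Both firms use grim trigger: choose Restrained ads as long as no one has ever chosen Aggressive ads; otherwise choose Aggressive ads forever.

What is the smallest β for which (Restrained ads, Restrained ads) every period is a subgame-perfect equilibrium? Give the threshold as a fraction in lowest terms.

1/3

Bloom's threshold: (84−68)/(84−17) = 16/67.
Fern's threshold: (69−50)/(69−12) = 1/3.
16/67 < 1/3, so Fern binds and β* = 1/3.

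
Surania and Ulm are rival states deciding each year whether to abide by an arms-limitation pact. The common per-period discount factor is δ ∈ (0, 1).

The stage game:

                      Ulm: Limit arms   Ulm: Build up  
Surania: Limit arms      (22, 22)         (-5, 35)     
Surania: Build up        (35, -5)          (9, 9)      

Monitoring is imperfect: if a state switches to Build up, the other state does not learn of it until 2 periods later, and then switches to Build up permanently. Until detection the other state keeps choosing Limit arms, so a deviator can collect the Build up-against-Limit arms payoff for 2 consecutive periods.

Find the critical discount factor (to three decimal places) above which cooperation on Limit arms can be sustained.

Deviating for the 2 undetected periods gains 35−22 = 13 per period over cooperation, then loses 22−9 = 13 per period forever once punishment starts.
Gain: 13(1 + δ + … + δ^1); loss: 13·δ^2/(1−δ).
No profitable deviation ⇔ 13(1−δ^2) ≤ 13·δ^2, i.e. δ^2 ≥ 13/(13+13) = 1/2.
Hence δ ≥ (1/2)^(1/2) ≈ 0.707.

0.707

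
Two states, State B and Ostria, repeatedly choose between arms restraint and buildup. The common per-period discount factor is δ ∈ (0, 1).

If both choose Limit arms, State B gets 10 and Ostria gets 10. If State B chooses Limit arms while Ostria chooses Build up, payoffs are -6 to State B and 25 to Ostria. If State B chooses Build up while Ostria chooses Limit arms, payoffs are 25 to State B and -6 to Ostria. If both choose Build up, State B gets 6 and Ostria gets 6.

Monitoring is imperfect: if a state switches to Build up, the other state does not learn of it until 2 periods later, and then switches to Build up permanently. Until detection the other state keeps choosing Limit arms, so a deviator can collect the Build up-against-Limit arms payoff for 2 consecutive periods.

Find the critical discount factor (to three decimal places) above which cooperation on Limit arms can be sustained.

The best deviation is to choose Build up for all 2 undetected periods, earning 25 each, then 6 forever once detected.
Deviation value: 25(1−δ^2)/(1−δ) + 6δ^2/(1−δ); cooperation value: 10/(1−δ).
IC: 10 ≥ 25(1−δ^2) + 6δ^2 = 25 − 19δ^2.
So δ^2 ≥ 15/19, giving δ ≥ (15/19)^(1/2) ≈ 0.889.

0.889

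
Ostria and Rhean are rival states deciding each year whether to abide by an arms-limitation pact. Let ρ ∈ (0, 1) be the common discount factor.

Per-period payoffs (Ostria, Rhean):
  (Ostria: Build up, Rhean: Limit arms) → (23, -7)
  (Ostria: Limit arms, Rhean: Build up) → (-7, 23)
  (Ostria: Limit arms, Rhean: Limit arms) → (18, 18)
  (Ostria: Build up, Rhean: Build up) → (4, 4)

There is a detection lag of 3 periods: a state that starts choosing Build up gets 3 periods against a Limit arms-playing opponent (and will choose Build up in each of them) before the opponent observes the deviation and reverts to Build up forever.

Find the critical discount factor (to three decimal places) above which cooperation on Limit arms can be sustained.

0.641

Deviating for the 3 undetected periods gains 23−18 = 5 per period over cooperation, then loses 18−4 = 14 per period forever once punishment starts.
Gain: 5(1 + ρ + … + ρ^2); loss: 14·ρ^3/(1−ρ).
No profitable deviation ⇔ 5(1−ρ^3) ≤ 14·ρ^3, i.e. ρ^3 ≥ 5/(5+14) = 5/19.
Hence ρ ≥ (5/19)^(1/3) ≈ 0.641.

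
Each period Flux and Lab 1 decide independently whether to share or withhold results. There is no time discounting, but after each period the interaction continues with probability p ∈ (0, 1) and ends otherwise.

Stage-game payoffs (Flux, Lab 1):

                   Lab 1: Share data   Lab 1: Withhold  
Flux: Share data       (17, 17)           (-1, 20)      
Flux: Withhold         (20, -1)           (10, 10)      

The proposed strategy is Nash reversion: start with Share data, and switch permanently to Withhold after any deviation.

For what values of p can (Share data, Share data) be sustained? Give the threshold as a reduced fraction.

3/10

Expected cooperation value is 17 + p·17 + p²·17 + … = 17/(1−p); deviation gives 20 + p·10/(1−p).
17 ≥ 20(1−p) + 10p ⇒ 10p ≥ 3 ⇒ p ≥ 3/10.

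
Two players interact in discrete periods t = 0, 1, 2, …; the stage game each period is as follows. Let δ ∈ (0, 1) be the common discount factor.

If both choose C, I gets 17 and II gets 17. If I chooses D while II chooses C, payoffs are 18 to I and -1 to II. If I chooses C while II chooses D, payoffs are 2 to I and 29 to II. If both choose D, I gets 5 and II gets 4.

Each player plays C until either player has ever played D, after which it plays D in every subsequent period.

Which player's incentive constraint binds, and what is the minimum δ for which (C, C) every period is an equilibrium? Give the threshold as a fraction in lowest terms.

I: cooperation gives 17 each period; deviation gives 18 once then 5 forever.
  17/(1−δ) ≥ 18 + 5δ/(1−δ) ⇒ δ ≥ 1/13.
II: cooperation gives 17 each period; deviation gives 29 once then 4 forever.
  δ ≥ 12/25.
Both must hold, so the binding constraint is II's: δ ≥ 12/25.

II; δ ≥ 12/25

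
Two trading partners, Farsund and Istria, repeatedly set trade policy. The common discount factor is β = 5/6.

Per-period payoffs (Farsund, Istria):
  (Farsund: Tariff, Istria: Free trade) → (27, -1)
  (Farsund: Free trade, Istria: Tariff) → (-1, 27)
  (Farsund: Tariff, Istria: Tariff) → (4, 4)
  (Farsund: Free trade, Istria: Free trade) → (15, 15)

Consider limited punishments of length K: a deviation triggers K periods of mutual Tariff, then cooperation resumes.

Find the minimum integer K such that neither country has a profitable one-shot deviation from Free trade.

2

No profitable deviation requires (15−4)(β+…+β^K) ≥ 27−15, i.e. β+…+β^K ≥ 12/11 ≈ 1.0909.
With β = 5/6, the partial sums are K=1: 0.8333, K=2: 1.5278.
K = 2 is the first length at which the sum reaches 1.0909.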